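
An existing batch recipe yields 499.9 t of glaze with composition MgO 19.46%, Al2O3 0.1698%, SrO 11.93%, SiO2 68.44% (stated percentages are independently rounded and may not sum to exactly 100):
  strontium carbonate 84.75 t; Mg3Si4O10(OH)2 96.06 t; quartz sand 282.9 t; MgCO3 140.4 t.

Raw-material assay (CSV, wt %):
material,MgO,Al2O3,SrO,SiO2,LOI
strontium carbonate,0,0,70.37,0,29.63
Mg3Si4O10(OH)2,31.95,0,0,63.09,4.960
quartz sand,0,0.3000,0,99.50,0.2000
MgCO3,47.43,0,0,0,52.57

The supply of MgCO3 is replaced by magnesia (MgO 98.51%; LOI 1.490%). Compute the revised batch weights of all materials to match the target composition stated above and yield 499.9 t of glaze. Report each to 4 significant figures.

Revised batch per 499.9 t glaze:
  strontium carbonate: 84.75 t
  Mg3Si4O10(OH)2: 96.06 t
  quartz sand: 282.9 t
  magnesia: 67.60 t
Total batch = 531.3 t; LOI loss = 31.45 t

Each numeric step keeps exact precision from start to finish; working values are displayed rounded to 4 significant figures alongside each step. Each reported value is rounded once only; derived quantities are recomputed in exact precision (four oxide percentages, yield, ignition loss, the totals, net glass mass) from the weighed amounts per 499.9 t of glass, as quoted within the problem or the answer.
Oxide mass targets, per 499.9 t glaze:
  MgO: 19.46% × 499.9 = 97.28 t
  Al2O3: 0.1698% × 499.9 = 0.8488 t
  SrO: 11.93% × 499.9 = 59.64 t
  SiO2: 68.44% × 499.9 = 342.1 t
Sums-versus-targets review from the weights as reported, under the basis named above (each sum matches its target mass up to rounding of the answer):
  MgO: 96.06·0.3195 + 67.60·0.9851 = 97.28 t (target 97.28 t)
  Al2O3: 282.9·0.003000 = 0.8487 t (target 0.8488 t)
  SrO: 84.75·0.7037 = 59.64 t (target 59.64 t)
  SiO2: 96.06·0.6309 + 282.9·0.9950 = 342.1 t (target 342.1 t)
Glass mass check: Σ batch − LOI loss = 499.9 t (the Σ of target masses is 499.9 t; against the stated basis, 499.9 t — a pure rounding effect).
Adding the batch up: Σ batch = 531.3 t; the LOI term Σ batch·LOI equals 31.45 t; yield, glass over the total, = 94.08%.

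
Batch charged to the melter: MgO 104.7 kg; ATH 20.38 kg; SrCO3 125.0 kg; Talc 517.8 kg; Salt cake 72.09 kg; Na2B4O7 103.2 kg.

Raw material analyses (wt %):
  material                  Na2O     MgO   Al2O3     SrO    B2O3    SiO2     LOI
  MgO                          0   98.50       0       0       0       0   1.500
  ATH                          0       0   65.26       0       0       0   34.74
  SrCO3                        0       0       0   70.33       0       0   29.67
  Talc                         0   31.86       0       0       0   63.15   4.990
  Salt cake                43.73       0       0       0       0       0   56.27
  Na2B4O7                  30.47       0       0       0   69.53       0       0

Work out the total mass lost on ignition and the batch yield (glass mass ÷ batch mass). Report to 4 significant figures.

LOI loss = 112.1 kg; glass = 831.0 kg; yield = 88.11%

Rounding to four significant digits applies to each intermediate as shown — the whole derivation runs at full float precision all the way through — exactly one rounding lands on each reported number — derived quantities (ignition loss, yield, totals, the six compositions, glass mass) are carried in exact precision starting from the weights on 831.0 kg of glass, precisely as stated by question or answer.
Per-material ignition loss:
  MgO: 104.7 × 0.01500 = 1.571 kg
  ATH: 20.38 × 0.3474 = 7.080 kg
  SrCO3: 125.0 × 0.2967 = 37.09 kg
  Talc: 517.8 × 0.04990 = 25.84 kg
  Salt cake: 72.09 × 0.5627 = 40.57 kg
  Na2B4O7: 103.2 × 0 = 0 kg
Total LOI = 112.1 kg
Glass = batch − LOI = 943.2 − 112.1 = 831.0 kg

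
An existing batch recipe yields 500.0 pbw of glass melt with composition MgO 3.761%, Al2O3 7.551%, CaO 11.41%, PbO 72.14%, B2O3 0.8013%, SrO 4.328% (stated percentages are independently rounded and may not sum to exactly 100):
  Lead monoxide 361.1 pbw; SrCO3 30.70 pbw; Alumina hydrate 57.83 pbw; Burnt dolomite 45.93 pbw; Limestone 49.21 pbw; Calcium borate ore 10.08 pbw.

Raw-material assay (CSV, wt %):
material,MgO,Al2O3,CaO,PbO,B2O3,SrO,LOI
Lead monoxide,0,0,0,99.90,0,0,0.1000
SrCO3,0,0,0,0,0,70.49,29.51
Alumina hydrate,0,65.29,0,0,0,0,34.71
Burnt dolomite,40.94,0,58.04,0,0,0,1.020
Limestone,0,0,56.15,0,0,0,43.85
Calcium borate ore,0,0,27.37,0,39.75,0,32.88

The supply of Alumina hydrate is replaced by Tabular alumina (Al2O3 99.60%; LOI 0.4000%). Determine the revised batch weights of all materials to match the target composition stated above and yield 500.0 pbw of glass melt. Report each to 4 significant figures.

Revised batch per 500.0 pbw glass melt:
  Lead monoxide: 361.1 pbw
  SrCO3: 30.70 pbw
  Tabular alumina: 37.91 pbw
  Burnt dolomite: 45.93 pbw
  Limestone: 49.21 pbw
  Calcium borate ore: 10.08 pbw
Total batch = 534.9 pbw; LOI loss = 34.93 pbw

Mid-chain values are rounded to four significant figures as shown; each numeric step holds full float precision in all steps. Every reported value includes exactly one rounding. Derived quantities, including net glass mass, six oxide percentages, the yield, LOI, the totals, are computed from the weighed amounts for 500.0 pbw of glass in exact precision precisely as stated by problem or answer.
Target oxide masses per 500.0 pbw glass melt:
  MgO: 3.761% × 500.0 = 18.80 pbw
  Al2O3: 7.551% × 500.0 = 37.76 pbw
  CaO: 11.41% × 500.0 = 57.05 pbw
  PbO: 72.14% × 500.0 = 360.7 pbw
  B2O3: 0.8013% × 500.0 = 4.006 pbw
  SrO: 4.328% × 500.0 = 21.64 pbw
Verifying the oxide balance on the weights just shown, versus the basis set out (summed amounts equal target values exact up to rounding of places):
  MgO: 45.93·0.4094 = 18.80 pbw (target 18.80 pbw)
  Al2O3: 37.91·0.9960 = 37.76 pbw (target 37.76 pbw)
  CaO: 45.93·0.5804 + 49.21·0.5615 + 10.08·0.2737 = 57.05 pbw (target 57.05 pbw)
  PbO: 361.1·0.9990 = 360.7 pbw (target 360.7 pbw)
  B2O3: 10.08·0.3975 = 4.007 pbw (target 4.006 pbw)
  SrO: 30.70·0.7049 = 21.64 pbw (target 21.64 pbw)
Glass mass check: total batch − LOI = 500.0 pbw (the Σ of target masses is 500.0 pbw; the stated basis being 500.0 pbw — differing by rounding only).
Adding the batch up: Σ batch = 534.9 pbw; LOI removed, Σ of batch·LOI: 34.93 pbw; the yield ratio, glass ÷ batch: 93.47%.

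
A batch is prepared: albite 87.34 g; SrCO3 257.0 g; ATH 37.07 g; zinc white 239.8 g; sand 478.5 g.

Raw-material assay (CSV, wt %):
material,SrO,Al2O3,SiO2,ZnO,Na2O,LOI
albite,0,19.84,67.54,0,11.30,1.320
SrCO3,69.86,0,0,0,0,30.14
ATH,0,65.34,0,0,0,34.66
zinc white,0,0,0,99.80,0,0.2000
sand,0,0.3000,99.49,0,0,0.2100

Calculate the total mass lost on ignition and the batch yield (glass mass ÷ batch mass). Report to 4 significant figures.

The intermediate values appear rounded to four significant figures within the worked lines — all internal work carries exact precision through the solve. A single rounding produces every reported figure; the derived quantities (LOI, yield, totals, the five compositions, glass mass) are re-derived from the weighed amounts at 1007 g of glass at exact precision, as they appear in either problem or answer.
Material-by-material LOI:
  albite: 87.34 × 0.01320 = 1.153 g
  SrCO3: 257.0 × 0.3014 = 77.46 g
  ATH: 37.07 × 0.3466 = 12.85 g
  zinc white: 239.8 × 0.002000 = 0.4796 g
  sand: 478.5 × 0.002100 = 1.005 g
Total LOI = 92.95 g
Glass = batch − LOI = 1100 − 92.95 = 1007 g

LOI loss = 92.95 g; glass = 1007 g; yield = 91.55%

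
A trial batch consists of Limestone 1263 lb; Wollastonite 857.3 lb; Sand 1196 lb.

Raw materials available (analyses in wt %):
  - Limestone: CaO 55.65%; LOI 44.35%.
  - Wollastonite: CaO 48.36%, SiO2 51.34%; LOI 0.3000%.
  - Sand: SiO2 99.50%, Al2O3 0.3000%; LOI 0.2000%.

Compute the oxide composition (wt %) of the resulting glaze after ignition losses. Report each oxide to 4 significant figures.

Every computation carries full float precision through the solve — mid-chain values appear, rounded to 4 significant digits, across the worked steps; each reported figure is rounded a single time; derived quantities, including three oxide percentages, yield, totals, glass mass, ignition loss, are computed starting from the weights for 2751 lb of glass in full float precision as set out in problem or answer.
Per-oxide mass from batch:
  CaO: 1263·0.5565 + 857.3·0.4836 = 1117 lb
  SiO2: 857.3·0.5134 + 1196·0.9950 = 1630 lb
  Al2O3: 1196·0.003000 = 3.588 lb
LOI: 1263·0.4435 + 857.3·0.003000 + 1196·0.002000 = 565.1 lb
Net of LOI, the glass mass = 3316 − 565.1 = 2751 lb (= Σ oxide masses)
wt %: oxide over glass, times 100

Glass mass = 2751 lb (batch 3316 − LOI 565.1).
Composition: CaO 40.62%, SiO2 59.25%, Al2O3 0.1304%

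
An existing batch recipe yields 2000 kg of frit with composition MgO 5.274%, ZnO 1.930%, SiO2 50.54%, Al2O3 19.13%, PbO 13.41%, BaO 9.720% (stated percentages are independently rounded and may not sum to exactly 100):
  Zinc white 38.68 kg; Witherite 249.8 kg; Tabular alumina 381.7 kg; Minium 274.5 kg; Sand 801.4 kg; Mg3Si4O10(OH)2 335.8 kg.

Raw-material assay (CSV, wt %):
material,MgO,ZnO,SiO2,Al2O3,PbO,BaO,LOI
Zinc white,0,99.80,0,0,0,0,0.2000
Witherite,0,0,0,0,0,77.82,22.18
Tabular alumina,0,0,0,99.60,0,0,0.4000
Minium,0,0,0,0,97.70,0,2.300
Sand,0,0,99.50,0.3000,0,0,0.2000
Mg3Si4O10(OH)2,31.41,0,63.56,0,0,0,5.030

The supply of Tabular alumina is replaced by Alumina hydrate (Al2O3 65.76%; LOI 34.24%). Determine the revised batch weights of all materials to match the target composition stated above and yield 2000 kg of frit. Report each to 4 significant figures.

Revised batch per 2000 kg frit:
  Zinc white: 38.68 kg
  Witherite: 249.8 kg
  Alumina hydrate: 578.2 kg
  Minium: 274.5 kg
  Sand: 801.4 kg
  Mg3Si4O10(OH)2: 335.8 kg
Total batch = 2278 kg; LOI loss = 278.3 kg

All arithmetic carries exact precision end to end; rounding to four significant digits governs each mid-chain value as displayed; each reported value is rounded once only; all derived quantities, which include LOI, yield, the totals, six oxide percentages, glass mass, are computed at full precision, exactly as printed in either problem or answer, from the weighed amounts per 2000 kg of glass.
Target masses of each oxide per 2000 kg frit:
  MgO: 5.274% × 2000 = 105.5 kg
  ZnO: 1.930% × 2000 = 38.60 kg
  SiO2: 50.54% × 2000 = 1011 kg
  Al2O3: 19.13% × 2000 = 382.6 kg
  PbO: 13.41% × 2000 = 268.2 kg
  BaO: 9.720% × 2000 = 194.4 kg
A balance pass over the oxides, given the weights on record, per the basis as stated (target by target, the sums agree up to rounding of the answer):
  MgO: 335.8·0.3141 = 105.5 kg (target 105.5 kg)
  ZnO: 38.68·0.9980 = 38.60 kg (target 38.60 kg)
  SiO2: 801.4·0.9950 + 335.8·0.6356 = 1011 kg (target 1011 kg)
  Al2O3: 578.2·0.6576 + 801.4·0.003000 = 382.6 kg (target 382.6 kg)
  PbO: 274.5·0.9770 = 268.2 kg (target 268.2 kg)
  BaO: 249.8·0.7782 = 194.4 kg (target 194.4 kg)
Mass balance on the glass: total batch − LOI = 2000 kg (summing oxide targets gives 2000 kg; versus the stated basis of 2000 kg — rounding explains the deltas).
Adding the batch up: Σ batch = 2278 kg; loss to ignition Σ batch·LOI = 278.3 kg; yield: glass divided by total = 87.79%.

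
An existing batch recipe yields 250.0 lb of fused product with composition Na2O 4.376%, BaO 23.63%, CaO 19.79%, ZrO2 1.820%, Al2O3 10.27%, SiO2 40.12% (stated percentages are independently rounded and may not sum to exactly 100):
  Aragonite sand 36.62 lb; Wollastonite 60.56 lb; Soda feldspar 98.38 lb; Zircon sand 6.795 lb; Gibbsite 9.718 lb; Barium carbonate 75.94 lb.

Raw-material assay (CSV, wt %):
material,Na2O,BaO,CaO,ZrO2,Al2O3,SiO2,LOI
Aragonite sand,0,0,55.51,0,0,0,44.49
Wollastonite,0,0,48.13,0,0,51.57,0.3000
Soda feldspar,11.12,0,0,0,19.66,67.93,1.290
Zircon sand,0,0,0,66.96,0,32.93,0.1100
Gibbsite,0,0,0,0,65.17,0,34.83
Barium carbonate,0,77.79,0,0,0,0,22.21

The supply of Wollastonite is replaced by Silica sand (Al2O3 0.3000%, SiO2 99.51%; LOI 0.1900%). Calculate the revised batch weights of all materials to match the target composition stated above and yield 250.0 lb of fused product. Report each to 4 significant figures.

Every computation holds full float precision from first step to last; in-progress results are shown rounded off to 4 significant digits between the steps — each reported figure is rounded just once; derived quantities (yield, LOI, the six compositions, glass mass, the totals) are rebuilt from the weighed amounts for 250.0 lb of glass at full precision, exactly as printed in either problem or answer.
Target oxide masses per 250.0 lb fused product:
  Na2O: 4.376% × 250.0 = 10.94 lb
  BaO: 23.63% × 250.0 = 59.08 lb
  CaO: 19.79% × 250.0 = 49.48 lb
  ZrO2: 1.820% × 250.0 = 4.550 lb
  Al2O3: 10.27% × 250.0 = 25.68 lb
  SiO2: 40.12% × 250.0 = 100.3 lb
Verifying the oxide balance on the weights just shown, under the basis named above (each sum matches its target mass given rounding of the digits):
  Na2O: 98.38·0.1112 = 10.94 lb (target 10.94 lb)
  BaO: 75.94·0.7779 = 59.07 lb (target 59.08 lb)
  CaO: 89.13·0.5551 = 49.48 lb (target 49.48 lb)
  ZrO2: 6.795·0.6696 = 4.550 lb (target 4.550 lb)
  Al2O3: 31.39·0.003000 + 98.38·0.1966 + 9.574·0.6517 = 25.68 lb (target 25.68 lb)
  SiO2: 31.39·0.9951 + 98.38·0.6793 + 6.795·0.3293 = 100.3 lb (target 100.3 lb)
Glass mass check: net batch after ignition = 250.0 lb (targets for the oxides total 250.0 lb; the stated basis being 250.0 lb — deltas are rounding alone).
Adding the batch up: Σ batch = 311.2 lb; LOI loss = Σ batch·LOI = 61.19 lb; yield = glass ÷ total batch = 80.34%.

Revised batch per 250.0 lb fused product:
  Aragonite sand: 89.13 lb
  Silica sand: 31.39 lb
  Soda feldspar: 98.38 lb
  Zircon sand: 6.795 lb
  Gibbsite: 9.574 lb
  Barium carbonate: 75.94 lb
Total batch = 311.2 lb; LOI loss = 61.19 lb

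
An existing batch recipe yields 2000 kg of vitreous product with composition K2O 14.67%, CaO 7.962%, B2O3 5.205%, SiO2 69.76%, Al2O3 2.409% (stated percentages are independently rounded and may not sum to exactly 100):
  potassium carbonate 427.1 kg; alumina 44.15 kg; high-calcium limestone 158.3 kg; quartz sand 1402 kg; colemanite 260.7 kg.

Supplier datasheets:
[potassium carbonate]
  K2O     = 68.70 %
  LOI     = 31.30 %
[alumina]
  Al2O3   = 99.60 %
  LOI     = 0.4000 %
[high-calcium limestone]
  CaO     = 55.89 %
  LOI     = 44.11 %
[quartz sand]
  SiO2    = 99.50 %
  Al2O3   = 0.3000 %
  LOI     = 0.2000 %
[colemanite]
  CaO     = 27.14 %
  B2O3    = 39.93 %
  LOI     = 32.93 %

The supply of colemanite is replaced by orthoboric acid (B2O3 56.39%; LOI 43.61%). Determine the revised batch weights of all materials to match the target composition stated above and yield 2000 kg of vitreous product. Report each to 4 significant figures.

Revised batch per 2000 kg vitreous product:
  potassium carbonate: 427.1 kg
  alumina: 44.15 kg
  high-calcium limestone: 284.9 kg
  quartz sand: 1402 kg
  orthoboric acid: 184.6 kg
Total batch = 2343 kg; LOI loss = 342.8 kg

Rounding to 4 significant figures applies to each in-between result as shown. Every computation carries exact precision from first step to last; a single rounding completes every reported number; all derived quantities (five oxide percentages, glass mass, totals, ignition loss, the yield) are re-derived using the weight values at 2000 kg of glass in full float precision as quoted within the question or the answer.
Oxide mass targets, per 2000 kg vitreous product:
  K2O: 14.67% × 2000 = 293.4 kg
  CaO: 7.962% × 2000 = 159.2 kg
  B2O3: 5.205% × 2000 = 104.1 kg
  SiO2: 69.76% × 2000 = 1395 kg
  Al2O3: 2.409% × 2000 = 48.18 kg
Balance tally, oxide-wise, applying the batch weights above, on the stated basis (oxide sums agree with the targets modulo rounding of the values):
  K2O: 427.1·0.6870 = 293.4 kg (target 293.4 kg)
  CaO: 284.9·0.5589 = 159.2 kg (target 159.2 kg)
  B2O3: 184.6·0.5639 = 104.1 kg (target 104.1 kg)
  SiO2: 1402·0.9950 = 1395 kg (target 1395 kg)
  Al2O3: 44.15·0.9960 + 1402·0.003000 = 48.18 kg (target 48.18 kg)
The glass-mass cross-check: total batch − LOI = 2000 kg (summing oxide targets gives 2000 kg; basis as stated: 2000 kg — a pure rounding effect).
Adding the batch up: Σ batch = 2343 kg; the LOI term Σ batch·LOI equals 342.8 kg; glass ÷ batch gives a yield of 85.37%.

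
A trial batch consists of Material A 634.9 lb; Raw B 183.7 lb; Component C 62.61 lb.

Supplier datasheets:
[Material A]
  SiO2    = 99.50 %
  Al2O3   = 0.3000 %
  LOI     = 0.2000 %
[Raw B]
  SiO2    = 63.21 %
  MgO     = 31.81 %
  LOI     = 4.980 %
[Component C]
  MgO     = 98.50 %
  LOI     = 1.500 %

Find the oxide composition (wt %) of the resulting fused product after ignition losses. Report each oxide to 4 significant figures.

Glass mass = 869.9 lb (batch 881.2 − LOI 11.36).
Composition: SiO2 85.97%, MgO 13.81%, Al2O3 0.2190%

Working values appear rounded off to 4 significant digits on the page — the working math keeps exact precision all the way through; exactly one rounding is applied to every reported value; derived quantities, which include glass mass, LOI, the yield, the totals, the three compositions, are computed in exact precision, as they appear in the question or the answer, using the weight values at 869.9 lb of glass.
Mass of each oxide from the mix:
  SiO2: 634.9·0.9950 + 183.7·0.6321 = 747.8 lb
  MgO: 183.7·0.3181 + 62.61·0.9850 = 120.1 lb
  Al2O3: 634.9·0.003000 = 1.905 lb
LOI: 634.9·0.002000 + 183.7·0.04980 + 62.61·0.01500 = 11.36 lb
Glass mass = batch − LOI = 881.2 − 11.36 = 869.9 lb (= Σ oxide masses)
wt % = oxide mass / glass mass × 100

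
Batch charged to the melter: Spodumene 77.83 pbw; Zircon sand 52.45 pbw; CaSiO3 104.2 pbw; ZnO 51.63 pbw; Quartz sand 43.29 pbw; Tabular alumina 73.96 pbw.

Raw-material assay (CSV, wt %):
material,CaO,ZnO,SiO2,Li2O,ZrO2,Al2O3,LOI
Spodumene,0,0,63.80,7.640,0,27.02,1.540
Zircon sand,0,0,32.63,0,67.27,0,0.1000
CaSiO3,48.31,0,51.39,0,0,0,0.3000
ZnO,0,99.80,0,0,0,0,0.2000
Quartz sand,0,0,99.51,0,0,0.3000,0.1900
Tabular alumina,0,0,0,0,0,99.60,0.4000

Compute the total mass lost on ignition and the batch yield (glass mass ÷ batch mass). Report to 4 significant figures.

All arithmetic maintains exact precision end to end; values along the way are displayed (rounded to 4 significant figures) as written. Exactly one rounding is applied to every reported figure; all derived quantities are recomputed from the weighed amounts for 401.3 pbw of glass in exact precision (six oxide percentages, glass mass, the totals, yield, ignition loss) exactly as shown in the question or the answer.
Per-material ignition loss:
  Spodumene: 77.83 × 0.01540 = 1.199 pbw
  Zircon sand: 52.45 × 0.001000 = 0.05245 pbw
  CaSiO3: 104.2 × 0.003000 = 0.3126 pbw
  ZnO: 51.63 × 0.002000 = 0.1033 pbw
  Quartz sand: 43.29 × 0.001900 = 0.08225 pbw
  Tabular alumina: 73.96 × 0.004000 = 0.2958 pbw
Total LOI = 2.045 pbw
Glass = batch − LOI = 403.4 − 2.045 = 401.3 pbw

LOI loss = 2.045 pbw; glass = 401.3 pbw; yield = 99.49%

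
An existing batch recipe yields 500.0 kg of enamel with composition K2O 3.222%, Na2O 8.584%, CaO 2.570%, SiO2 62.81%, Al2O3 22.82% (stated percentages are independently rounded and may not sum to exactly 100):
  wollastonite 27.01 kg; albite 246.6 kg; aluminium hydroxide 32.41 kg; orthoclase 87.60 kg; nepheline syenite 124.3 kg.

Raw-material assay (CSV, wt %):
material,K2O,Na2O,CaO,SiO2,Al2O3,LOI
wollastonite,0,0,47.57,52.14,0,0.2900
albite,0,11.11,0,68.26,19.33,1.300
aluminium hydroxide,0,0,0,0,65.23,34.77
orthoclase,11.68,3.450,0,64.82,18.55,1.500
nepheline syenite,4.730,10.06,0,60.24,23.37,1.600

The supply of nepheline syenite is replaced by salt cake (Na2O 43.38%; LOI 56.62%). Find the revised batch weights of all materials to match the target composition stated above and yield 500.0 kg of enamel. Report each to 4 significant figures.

Each numeric step maintains full precision through every step; rounding to 4 significant figures governs every in-between result as printed — each reported number is rounded only once — derived quantities (glass mass, LOI, the totals, yield, five oxide percentages) are carried from the weighed amounts at 500.0 kg of glass in full float precision, exactly as shown in the problem or answer text.
Target oxide masses per 500.0 kg enamel:
  K2O: 3.222% × 500.0 = 16.11 kg
  Na2O: 8.584% × 500.0 = 42.92 kg
  CaO: 2.570% × 500.0 = 12.85 kg
  SiO2: 62.81% × 500.0 = 314.0 kg
  Al2O3: 22.82% × 500.0 = 114.1 kg
Per-oxide balance check using the reported weights, versus the basis set out (sum by sum, the targets are met within answer rounding):
  K2O: 137.9·0.1168 = 16.11 kg (target 16.11 kg)
  Na2O: 308.5·0.1111 + 137.9·0.03450 + 8.969·0.4338 = 42.92 kg (target 42.92 kg)
  CaO: 27.01·0.4757 = 12.85 kg (target 12.85 kg)
  SiO2: 27.01·0.5214 + 308.5·0.6826 + 137.9·0.6482 = 314.1 kg (target 314.0 kg)
  Al2O3: 308.5·0.1933 + 44.29·0.6523 + 137.9·0.1855 = 114.1 kg (target 114.1 kg)
Auditing the glass mass value: batch total minus LOI = 500.0 kg (the Σ of target masses is 500.0 kg; versus the stated basis of 500.0 kg — gaps are rounding artifacts).
Whole-batch sum: Σ batch = 526.7 kg; LOI loss = Σ batch·LOI = 26.64 kg; glass ÷ batch gives a yield of 94.94%.

Revised batch per 500.0 kg enamel:
  wollastonite: 27.01 kg
  albite: 308.5 kg
  aluminium hydroxide: 44.29 kg
  orthoclase: 137.9 kg
  salt cake: 8.969 kg
Total batch = 526.7 kg; LOI loss = 26.64 kg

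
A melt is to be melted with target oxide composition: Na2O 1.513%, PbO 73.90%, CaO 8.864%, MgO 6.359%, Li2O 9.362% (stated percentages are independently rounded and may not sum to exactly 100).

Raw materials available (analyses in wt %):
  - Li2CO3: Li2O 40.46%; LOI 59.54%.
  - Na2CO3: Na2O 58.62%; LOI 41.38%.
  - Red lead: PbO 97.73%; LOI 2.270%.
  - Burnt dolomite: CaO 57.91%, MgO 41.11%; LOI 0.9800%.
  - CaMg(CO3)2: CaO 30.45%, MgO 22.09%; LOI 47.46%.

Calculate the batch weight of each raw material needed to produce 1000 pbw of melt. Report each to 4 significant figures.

Batch per 1000 pbw melt:
  Li2CO3: 231.4 pbw
  Na2CO3: 25.81 pbw
  Red lead: 756.2 pbw
  Burnt dolomite: 79.26 pbw
  CaMg(CO3)2: 140.4 pbw
Total batch = 1233 pbw; LOI loss = 233.0 pbw; yield = 81.10%

Mid-chain values are printed rounded to 4 significant figures in the printout. Every computation maintains full precision at every stage. Every reported result receives exactly one rounding — derived quantities, including the five compositions, the yield, LOI, glass mass, the totals, are carried from the weighed amounts for 1000 pbw of glass in full float precision, as written in the problem or the answer.
The oxide mass targets at 1000 pbw melt:
  Na2O: 1.513% × 1000 = 15.13 pbw
  PbO: 73.90% × 1000 = 739.0 pbw
  CaO: 8.864% × 1000 = 88.64 pbw
  MgO: 6.359% × 1000 = 63.59 pbw
  Li2O: 9.362% × 1000 = 93.62 pbw
Verifying the oxide balance on the weights just shown, under the basis named above (delivered sums recover each target up to rounding of the answer):
  Na2O: 25.81·0.5862 = 15.13 pbw (target 15.13 pbw)
  PbO: 756.2·0.9773 = 739.0 pbw (target 739.0 pbw)
  CaO: 79.26·0.5791 + 140.4·0.3045 = 88.65 pbw (target 88.64 pbw)
  MgO: 79.26·0.4111 + 140.4·0.2209 = 63.60 pbw (target 63.59 pbw)
  Li2O: 231.4·0.4046 = 93.62 pbw (target 93.62 pbw)
Glass-mass closure: batch Σ − ignition loss = 1000 pbw (targets for the oxides total 1000 pbw; against the stated basis, 1000 pbw — any gap is answer rounding).
Batch grand total — Σ batch = 1233 pbw; ignition loss, Σ(batch × LOI) = 233.0 pbw; glass ÷ batch gives a yield of 81.10%.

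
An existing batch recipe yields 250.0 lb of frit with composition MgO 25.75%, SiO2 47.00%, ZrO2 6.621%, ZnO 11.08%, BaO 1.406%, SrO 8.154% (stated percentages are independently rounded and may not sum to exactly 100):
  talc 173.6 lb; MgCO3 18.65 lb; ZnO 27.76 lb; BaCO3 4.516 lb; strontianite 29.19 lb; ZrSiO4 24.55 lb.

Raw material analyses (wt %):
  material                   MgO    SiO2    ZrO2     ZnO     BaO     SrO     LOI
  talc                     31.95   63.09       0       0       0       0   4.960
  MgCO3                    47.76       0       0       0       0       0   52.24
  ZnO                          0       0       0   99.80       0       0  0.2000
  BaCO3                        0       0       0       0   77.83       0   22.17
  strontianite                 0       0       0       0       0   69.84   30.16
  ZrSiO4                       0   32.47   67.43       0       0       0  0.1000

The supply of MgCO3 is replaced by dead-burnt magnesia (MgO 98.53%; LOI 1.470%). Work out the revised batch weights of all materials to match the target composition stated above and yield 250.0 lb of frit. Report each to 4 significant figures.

Mid-chain values are printed (rounded to 4 significant digits) within the worked lines; all arithmetic maintains full precision end to end. Every reported figure receives exactly one rounding. All derived quantities, which include totals, the six compositions, the yield, glass mass, LOI, are recomputed in exact precision, as they appear in either problem or answer, starting from the weights at 250.0 lb of glass.
Oxide mass targets, per 250.0 lb frit:
  MgO: 25.75% × 250.0 = 64.38 lb
  SiO2: 47.00% × 250.0 = 117.5 lb
  ZrO2: 6.621% × 250.0 = 16.55 lb
  ZnO: 11.08% × 250.0 = 27.70 lb
  BaO: 1.406% × 250.0 = 3.515 lb
  SrO: 8.154% × 250.0 = 20.39 lb
Per-oxide balance check given the weights on record, versus the basis set out (each sum matches its target mass once rounding is allowed for):
  MgO: 173.6·0.3195 + 9.040·0.9853 = 64.37 lb (target 64.38 lb)
  SiO2: 173.6·0.6309 + 24.55·0.3247 = 117.5 lb (target 117.5 lb)
  ZrO2: 24.55·0.6743 = 16.55 lb (target 16.55 lb)
  ZnO: 27.76·0.9980 = 27.70 lb (target 27.70 lb)
  BaO: 4.516·0.7783 = 3.515 lb (target 3.515 lb)
  SrO: 29.19·0.6984 = 20.39 lb (target 20.39 lb)
Glass-mass bookkeeping: net batch after ignition = 250.0 lb (the Σ of target masses is 250.0 lb; versus the stated basis of 250.0 lb — rounding explains the deltas).
Total batch = Σ batch = 268.7 lb; the LOI term Σ batch·LOI equals 18.63 lb; yield: glass divided by total = 93.07%.

Revised batch per 250.0 lb frit:
  talc: 173.6 lb
  dead-burnt magnesia: 9.040 lb
  ZnO: 27.76 lb
  BaCO3: 4.516 lb
  strontianite: 29.19 lb
  ZrSiO4: 24.55 lb
Total batch = 268.7 lb; LOI loss = 18.63 lb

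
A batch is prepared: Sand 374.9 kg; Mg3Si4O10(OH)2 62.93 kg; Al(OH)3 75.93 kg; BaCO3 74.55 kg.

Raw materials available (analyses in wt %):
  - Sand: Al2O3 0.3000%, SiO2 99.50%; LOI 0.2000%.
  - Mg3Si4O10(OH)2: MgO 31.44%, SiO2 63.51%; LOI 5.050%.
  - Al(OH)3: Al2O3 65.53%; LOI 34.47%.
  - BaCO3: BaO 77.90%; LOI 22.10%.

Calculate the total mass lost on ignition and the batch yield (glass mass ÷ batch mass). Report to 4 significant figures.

All internal work carries exact precision in every operation; values along the way are displayed (rounded to 4 significant figures) in the printout; every reported value is rounded once only; derived quantities are re-derived starting from the weights on 541.7 kg of glass in exact precision (totals, ignition loss, four oxide percentages, net glass mass, the yield), as quoted within the problem or the answer.
Each material's LOI contribution:
  Sand: 374.9 × 0.002000 = 0.7498 kg
  Mg3Si4O10(OH)2: 62.93 × 0.05050 = 3.178 kg
  Al(OH)3: 75.93 × 0.3447 = 26.17 kg
  BaCO3: 74.55 × 0.2210 = 16.48 kg
Total LOI = 46.58 kg
Glass = batch − LOI = 588.3 − 46.58 = 541.7 kg

LOI loss = 46.58 kg; glass = 541.7 kg; yield = 92.08%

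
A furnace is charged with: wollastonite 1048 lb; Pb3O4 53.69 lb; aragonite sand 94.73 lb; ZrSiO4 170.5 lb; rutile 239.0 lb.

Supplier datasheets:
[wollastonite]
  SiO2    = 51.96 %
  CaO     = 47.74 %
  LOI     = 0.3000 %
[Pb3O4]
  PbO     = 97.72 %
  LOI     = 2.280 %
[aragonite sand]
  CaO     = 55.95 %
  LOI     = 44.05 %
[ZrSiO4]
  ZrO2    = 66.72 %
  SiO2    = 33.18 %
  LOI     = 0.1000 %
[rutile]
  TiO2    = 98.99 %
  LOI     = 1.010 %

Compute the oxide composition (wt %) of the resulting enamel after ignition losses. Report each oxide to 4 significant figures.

Values along the way are displayed, rounded to 4 significant digits, at each printed step. Each numeric step keeps full float precision through the solve — every reported figure receives exactly one rounding — all derived quantities (net glass mass, ignition loss, the five compositions, the yield, totals) are recomputed starting from the weights at 1557 lb of glass in full float precision, as quoted within problem or answer.
Oxide masses out of the charge:
  ZrO2: 170.5·0.6672 = 113.8 lb
  TiO2: 239.0·0.9899 = 236.6 lb
  PbO: 53.69·0.9772 = 52.47 lb
  SiO2: 1048·0.5196 + 170.5·0.3318 = 601.1 lb
  CaO: 1048·0.4774 + 94.73·0.5595 = 553.3 lb
LOI: 1048·0.003000 + 53.69·0.02280 + 94.73·0.4405 + 170.5·0.001000 + 239.0·0.01010 = 48.68 lb
Resulting glass, batch − LOI: 1606 − 48.68 = 1557 lb (= the summed oxide contributions)
wt %: oxide over glass, times 100

Glass mass = 1557 lb (batch 1606 − LOI 48.68).
Composition: ZrO2 7.305%, TiO2 15.19%, PbO 3.369%, SiO2 38.60%, CaO 35.53%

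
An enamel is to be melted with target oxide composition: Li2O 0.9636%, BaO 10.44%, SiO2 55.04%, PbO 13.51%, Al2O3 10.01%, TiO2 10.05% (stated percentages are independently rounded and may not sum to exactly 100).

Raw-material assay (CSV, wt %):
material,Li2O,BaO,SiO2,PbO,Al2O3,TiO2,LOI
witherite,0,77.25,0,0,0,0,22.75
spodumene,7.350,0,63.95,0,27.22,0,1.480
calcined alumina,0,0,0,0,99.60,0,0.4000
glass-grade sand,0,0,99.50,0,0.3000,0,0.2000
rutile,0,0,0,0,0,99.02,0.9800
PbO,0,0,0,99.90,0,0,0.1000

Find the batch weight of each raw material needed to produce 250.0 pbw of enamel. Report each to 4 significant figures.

Intermediates appear rounded to four significant digits in the working. All internal work maintains full precision at all times — every reported result includes exactly one rounding. All derived quantities (totals, glass mass, the yield, ignition loss, six oxide percentages) are re-derived using the weight values for 250.0 pbw of glass at full float precision, as written in the problem or the answer.
Target masses of each oxide per 250.0 pbw enamel:
  Li2O: 0.9636% × 250.0 = 2.409 pbw
  BaO: 10.44% × 250.0 = 26.10 pbw
  SiO2: 55.04% × 250.0 = 137.6 pbw
  PbO: 13.51% × 250.0 = 33.78 pbw
  Al2O3: 10.01% × 250.0 = 25.02 pbw
  TiO2: 10.05% × 250.0 = 25.12 pbw
Sums-versus-targets review applying the batch weights above, against the basis in use (oxide sums agree with the targets modulo rounding of the values):
  Li2O: 32.78·0.07350 = 2.409 pbw (target 2.409 pbw)
  BaO: 33.79·0.7725 = 26.10 pbw (target 26.10 pbw)
  SiO2: 32.78·0.6395 + 117.2·0.9950 = 137.6 pbw (target 137.6 pbw)
  PbO: 33.81·0.9990 = 33.78 pbw (target 33.78 pbw)
  Al2O3: 32.78·0.2722 + 15.82·0.9960 + 117.2·0.003000 = 25.03 pbw (target 25.02 pbw)
  TiO2: 25.37·0.9902 = 25.12 pbw (target 25.12 pbw)
Glass mass check: whole batch net of LOI = 250.0 pbw (per-oxide target masses sum to 250.0 pbw; versus the stated basis of 250.0 pbw — rounding explains the deltas).
Summing the batch: Σ batch = 258.8 pbw; LOI removed, Σ of batch·LOI: 8.752 pbw; yield, glass over the total, = 96.62%.

Batch per 250.0 pbw enamel:
  witherite: 33.79 pbw
  spodumene: 32.78 pbw
  calcined alumina: 15.82 pbw
  glass-grade sand: 117.2 pbw
  rutile: 25.37 pbw
  PbO: 33.81 pbw
Total batch = 258.8 pbw; LOI loss = 8.752 pbw; yield = 96.62%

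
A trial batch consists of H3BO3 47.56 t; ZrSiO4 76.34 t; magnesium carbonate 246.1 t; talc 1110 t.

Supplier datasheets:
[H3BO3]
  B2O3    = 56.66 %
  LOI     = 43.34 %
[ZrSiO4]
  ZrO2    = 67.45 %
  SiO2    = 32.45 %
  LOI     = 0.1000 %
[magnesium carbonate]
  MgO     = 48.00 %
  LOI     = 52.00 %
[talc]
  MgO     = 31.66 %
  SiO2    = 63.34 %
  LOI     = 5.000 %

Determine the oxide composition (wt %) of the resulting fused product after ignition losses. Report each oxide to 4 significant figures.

Glass mass = 1276 t (batch 1480 − LOI 204.2).
Composition: MgO 36.80%, B2O3 2.112%, ZrO2 4.036%, SiO2 57.05%

Mid-chain values are shown, rounded to 4 significant digits, at each printed step. The whole derivation keeps exact precision throughout; each reported number is rounded a single time; derived quantities are carried from the weighed amounts for 1276 t of glass at exact precision (net glass mass, yield, totals, ignition loss, four oxide percentages) precisely as stated by either problem or answer.
Oxide-by-oxide delivered mass:
  MgO: 246.1·0.4800 + 1110·0.3166 = 469.6 t
  B2O3: 47.56·0.5666 = 26.95 t
  ZrO2: 76.34·0.6745 = 51.49 t
  SiO2: 76.34·0.3245 + 1110·0.6334 = 727.8 t
LOI: 47.56·0.4334 + 76.34·0.001000 + 246.1·0.5200 + 1110·0.05000 = 204.2 t
Glass = total batch minus LOI = 1480 − 204.2 = 1276 t (equal to the oxide-mass sum)
each oxide over glass, ×100, is wt %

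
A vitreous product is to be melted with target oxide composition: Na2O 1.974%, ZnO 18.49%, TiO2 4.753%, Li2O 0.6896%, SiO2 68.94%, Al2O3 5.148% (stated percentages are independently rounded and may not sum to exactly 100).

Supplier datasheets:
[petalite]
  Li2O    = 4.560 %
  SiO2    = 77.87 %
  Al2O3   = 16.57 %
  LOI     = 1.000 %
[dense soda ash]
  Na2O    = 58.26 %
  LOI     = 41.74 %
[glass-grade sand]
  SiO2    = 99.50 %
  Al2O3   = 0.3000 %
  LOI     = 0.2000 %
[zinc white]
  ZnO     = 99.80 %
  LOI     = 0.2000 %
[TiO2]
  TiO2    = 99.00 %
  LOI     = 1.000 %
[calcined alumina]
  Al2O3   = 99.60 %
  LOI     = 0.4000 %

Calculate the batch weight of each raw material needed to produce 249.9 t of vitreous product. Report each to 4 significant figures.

Batch per 249.9 t vitreous product:
  petalite: 37.79 t
  dense soda ash: 8.467 t
  glass-grade sand: 143.6 t
  zinc white: 46.30 t
  TiO2: 12.00 t
  calcined alumina: 6.197 t
Total batch = 254.4 t; LOI loss = 4.437 t; yield = 98.26%

The working math carries full precision at every stage; working values are shown rounded to four significant figures across the worked steps — every reported result takes a single rounding. All derived quantities, which include six oxide percentages, LOI, the yield, glass mass, totals, are recomputed at exact precision, as they appear in the question or the answer, from the weighed amounts at 249.9 t of glass.
Oxide mass targets, per 249.9 t vitreous product:
  Na2O: 1.974% × 249.9 = 4.933 t
  ZnO: 18.49% × 249.9 = 46.21 t
  TiO2: 4.753% × 249.9 = 11.88 t
  Li2O: 0.6896% × 249.9 = 1.723 t
  SiO2: 68.94% × 249.9 = 172.3 t
  Al2O3: 5.148% × 249.9 = 12.86 t
Oxide-by-oxide audit with the batch weights as given, under the basis named above (target by target, the sums agree within answer rounding):
  Na2O: 8.467·0.5826 = 4.933 t (target 4.933 t)
  ZnO: 46.30·0.9980 = 46.21 t (target 46.21 t)
  TiO2: 12.00·0.9900 = 11.88 t (target 11.88 t)
  Li2O: 37.79·0.04560 = 1.723 t (target 1.723 t)
  SiO2: 37.79·0.7787 + 143.6·0.9950 = 172.3 t (target 172.3 t)
  Al2O3: 37.79·0.1657 + 143.6·0.003000 + 6.197·0.9960 = 12.86 t (target 12.86 t)
Glass-mass closure: the batch minus its LOI: 249.9 t (per-oxide target masses sum to 249.9 t; with the basis standing at 249.9 t — any gap is answer rounding).
Adding the batch up: Σ batch = 254.4 t; ignition loss, Σ(batch × LOI) = 4.437 t; yield, glass over the total, = 98.26%.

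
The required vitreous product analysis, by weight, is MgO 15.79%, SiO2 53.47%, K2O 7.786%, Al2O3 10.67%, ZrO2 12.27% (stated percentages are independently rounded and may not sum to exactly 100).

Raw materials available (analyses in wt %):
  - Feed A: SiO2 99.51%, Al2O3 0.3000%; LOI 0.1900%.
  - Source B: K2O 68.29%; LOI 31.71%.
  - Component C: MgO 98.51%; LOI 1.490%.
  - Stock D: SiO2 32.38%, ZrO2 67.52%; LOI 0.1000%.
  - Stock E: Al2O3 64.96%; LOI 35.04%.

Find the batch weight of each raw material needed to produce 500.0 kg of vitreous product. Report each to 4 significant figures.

All arithmetic carries full float precision through every step. In-progress results are shown, rounded to 4 significant digits, within the worked lines; every reported number carries a single rounding — the derived quantities, including glass mass, the five compositions, the yield, LOI, totals, are rebuilt from the batch weights on 500.0 kg of glass in exact precision, precisely as stated by problem or answer.
Target masses of each oxide per 500.0 kg vitreous product:
  MgO: 15.79% × 500.0 = 78.95 kg
  SiO2: 53.47% × 500.0 = 267.4 kg
  K2O: 7.786% × 500.0 = 38.93 kg
  Al2O3: 10.67% × 500.0 = 53.35 kg
  ZrO2: 12.27% × 500.0 = 61.35 kg
A balance pass over the oxides, with the batch weights as given, versus the basis set out (summed amounts equal target values within answer rounding):
  MgO: 80.14·0.9851 = 78.95 kg (target 78.95 kg)
  SiO2: 239.1·0.9951 + 90.86·0.3238 = 267.3 kg (target 267.4 kg)
  K2O: 57.01·0.6829 = 38.93 kg (target 38.93 kg)
  Al2O3: 239.1·0.003000 + 81.02·0.6496 = 53.35 kg (target 53.35 kg)
  ZrO2: 90.86·0.6752 = 61.35 kg (target 61.35 kg)
Consistency of the glass mass: Σ batch − LOI loss = 499.9 kg (per-oxide target masses sum to 499.9 kg; the stated basis being 500.0 kg — gaps are rounding artifacts).
Summing the batch: Σ batch = 548.1 kg; ignition loss, Σ(batch × LOI) = 48.21 kg; yield: glass divided by total = 91.21%.

Batch per 500.0 kg vitreous product:
  Feed A: 239.1 kg
  Source B: 57.01 kg
  Component C: 80.14 kg
  Stock D: 90.86 kg
  Stock E: 81.02 kg
Total batch = 548.1 kg; LOI loss = 48.21 kg; yield = 91.21%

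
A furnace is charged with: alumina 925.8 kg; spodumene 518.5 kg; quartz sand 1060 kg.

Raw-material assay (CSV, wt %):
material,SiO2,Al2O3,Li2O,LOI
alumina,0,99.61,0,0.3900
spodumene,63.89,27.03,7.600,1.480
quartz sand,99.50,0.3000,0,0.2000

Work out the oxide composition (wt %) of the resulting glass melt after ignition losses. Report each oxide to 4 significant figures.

All internal work maintains full float precision throughout. The intermediate values are printed rounded off to 4 significant figures when written out; exactly one rounding is applied to every reported value; all derived quantities, including net glass mass, LOI, three oxide percentages, the totals, the yield, are recomputed using the weight values on 2491 kg of glass at full precision, as written in problem or answer.
Delivered oxide masses:
  SiO2: 518.5·0.6389 + 1060·0.9950 = 1386 kg
  Al2O3: 925.8·0.9961 + 518.5·0.2703 + 1060·0.003000 = 1066 kg
  Li2O: 518.5·0.07600 = 39.41 kg
LOI: 925.8·0.003900 + 518.5·0.01480 + 1060·0.002000 = 13.40 kg
The glass mass, total less LOI, = 2504 − 13.40 = 2491 kg (the oxide masses sum to this)
wt % = 100 × oxide mass / glass mass

Glass mass = 2491 kg (batch 2504 − LOI 13.40).
Composition: SiO2 55.64%, Al2O3 42.78%, Li2O 1.582%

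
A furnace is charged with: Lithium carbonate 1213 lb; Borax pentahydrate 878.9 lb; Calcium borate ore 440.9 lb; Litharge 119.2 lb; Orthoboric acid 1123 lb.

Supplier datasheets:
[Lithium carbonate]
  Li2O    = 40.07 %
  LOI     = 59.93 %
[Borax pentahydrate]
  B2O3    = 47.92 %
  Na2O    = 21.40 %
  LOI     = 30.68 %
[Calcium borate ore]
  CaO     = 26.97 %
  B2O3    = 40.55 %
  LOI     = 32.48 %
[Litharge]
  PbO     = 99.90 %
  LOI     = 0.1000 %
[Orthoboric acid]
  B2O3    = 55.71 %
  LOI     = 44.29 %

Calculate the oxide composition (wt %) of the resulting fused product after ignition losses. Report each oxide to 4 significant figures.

Intermediates are displayed, rounded to 4 significant figures, within the worked lines — all internal work holds exact precision from first step to last; every reported number includes exactly one rounding — derived quantities, which include totals, the five compositions, yield, glass mass, ignition loss, are computed at exact precision, as quoted within problem or answer, from the batch weights for 2138 lb of glass.
What the batch supplies per oxide:
  CaO: 440.9·0.2697 = 118.9 lb
  Li2O: 1213·0.4007 = 486.0 lb
  B2O3: 878.9·0.4792 + 440.9·0.4055 + 1123·0.5571 = 1226 lb
  PbO: 119.2·0.9990 = 119.1 lb
  Na2O: 878.9·0.2140 = 188.1 lb
LOI: 1213·0.5993 + 878.9·0.3068 + 440.9·0.3248 + 119.2·0.001000 + 1123·0.4429 = 1637 lb
Glass mass = batch − LOI = 3775 − 1637 = 2138 lb (= Σ oxide masses)
oxide / glass × 100 gives the wt %

Glass mass = 2138 lb (batch 3775 − LOI 1637).
Composition: CaO 5.563%, Li2O 22.74%, B2O3 57.33%, PbO 5.571%, Na2O 8.798%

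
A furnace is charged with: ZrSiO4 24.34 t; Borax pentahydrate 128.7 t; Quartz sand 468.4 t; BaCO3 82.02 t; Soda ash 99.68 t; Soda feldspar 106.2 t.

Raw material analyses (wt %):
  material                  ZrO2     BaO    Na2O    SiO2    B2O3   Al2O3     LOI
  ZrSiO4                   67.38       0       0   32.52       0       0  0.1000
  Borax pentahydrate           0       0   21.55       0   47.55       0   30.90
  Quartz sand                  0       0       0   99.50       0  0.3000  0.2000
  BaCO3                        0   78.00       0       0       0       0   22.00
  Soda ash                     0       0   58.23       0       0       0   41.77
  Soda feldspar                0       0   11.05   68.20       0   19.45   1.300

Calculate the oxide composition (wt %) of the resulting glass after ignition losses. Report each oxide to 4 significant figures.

All internal work holds full precision throughout — the intermediate values are printed, rounded to four significant figures, alongside each step; every reported number is rounded once only. All derived quantities (ignition loss, glass mass, the yield, the totals, the six compositions) are computed starting from the weights per 807.5 t of glass at full precision, as written in the problem or answer text.
What the batch supplies per oxide:
  ZrO2: 24.34·0.6738 = 16.40 t
  BaO: 82.02·0.7800 = 63.98 t
  Na2O: 128.7·0.2155 + 99.68·0.5823 + 106.2·0.1105 = 97.51 t
  SiO2: 24.34·0.3252 + 468.4·0.9950 + 106.2·0.6820 = 546.4 t
  B2O3: 128.7·0.4755 = 61.20 t
  Al2O3: 468.4·0.003000 + 106.2·0.1945 = 22.06 t
LOI: 24.34·0.001000 + 128.7·0.3090 + 468.4·0.002000 + 82.02·0.2200 + 99.68·0.4177 + 106.2·0.01300 = 101.8 t
Net of LOI, the glass mass = 909.3 − 101.8 = 807.5 t (= Σ oxide masses)
each oxide over glass, ×100, is wt %

Glass mass = 807.5 t (batch 909.3 − LOI 101.8).
Composition: ZrO2 2.031%, BaO 7.922%, Na2O 12.08%, SiO2 67.66%, B2O3 7.578%, Al2O3 2.732%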